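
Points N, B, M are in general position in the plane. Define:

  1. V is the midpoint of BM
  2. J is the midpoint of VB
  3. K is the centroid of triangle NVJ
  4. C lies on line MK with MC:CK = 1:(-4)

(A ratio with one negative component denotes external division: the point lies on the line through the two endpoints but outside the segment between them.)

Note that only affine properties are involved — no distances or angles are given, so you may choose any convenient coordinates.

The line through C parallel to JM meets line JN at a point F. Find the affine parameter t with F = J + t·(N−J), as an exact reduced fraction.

Assign N = (0, 0), B = (1, 0), M = (0, 1) — the answer is frame-independent, so this choice is without loss of generality.
1. V is the midpoint of BM ⇒ V = (1/2, 1/2)
2. J is the midpoint of VB ⇒ J = (3/4, 1/4)
3. K is the centroid of triangle NVJ ⇒ K = (5/12, 1/4)
4. C lies on line MK with MC:CK = 1:(-4) ⇒ C = (-5/36, 5/4)
through C parallel to JM: direction (-3/4, 3/4); meets JN at F = (5/6, 5/18)
F = J + t·(N−J) with t = -1/9

t = -1/9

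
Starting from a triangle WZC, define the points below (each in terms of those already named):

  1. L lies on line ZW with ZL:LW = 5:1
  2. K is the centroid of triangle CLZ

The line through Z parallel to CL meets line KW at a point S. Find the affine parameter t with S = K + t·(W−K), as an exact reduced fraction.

t = -5/4

Work in coordinates with W = (0, 0), Z = (1, 0), C = (0, 1).
1. L lies on line ZW with ZL:LW = 5:1 ⇒ L = (1/6, 0)
2. K is the centroid of triangle CLZ ⇒ K = (7/18, 1/3)
through Z parallel to CL: direction (1/6, -1); meets KW at S = (7/8, 3/4)
S = K + t·(W−K) with t = -5/4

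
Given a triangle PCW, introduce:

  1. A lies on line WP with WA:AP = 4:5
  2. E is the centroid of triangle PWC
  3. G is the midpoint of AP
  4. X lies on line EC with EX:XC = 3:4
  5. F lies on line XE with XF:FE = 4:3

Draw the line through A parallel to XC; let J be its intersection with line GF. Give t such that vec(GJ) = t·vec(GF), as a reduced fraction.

Work in coordinates with P = (0, 0), C = (1, 0), W = (0, 1).
1. A lies on line WP with WA:AP = 4:5 ⇒ A = (0, 5/9)
2. E is the centroid of triangle PWC ⇒ E = (1/3, 1/3)
3. G is the midpoint of AP ⇒ G = (0, 5/18)
4. X lies on line EC with EX:XC = 3:4 ⇒ X = (13/21, 4/21)
5. F lies on line XE with XF:FE = 4:3 ⇒ F = (67/147, 40/147)
through A parallel to XC: direction (8/21, -4/21); meets GF at J = (335/588, 955/3528)
J = G + t·(F−G) with t = 5/4

t = 5/4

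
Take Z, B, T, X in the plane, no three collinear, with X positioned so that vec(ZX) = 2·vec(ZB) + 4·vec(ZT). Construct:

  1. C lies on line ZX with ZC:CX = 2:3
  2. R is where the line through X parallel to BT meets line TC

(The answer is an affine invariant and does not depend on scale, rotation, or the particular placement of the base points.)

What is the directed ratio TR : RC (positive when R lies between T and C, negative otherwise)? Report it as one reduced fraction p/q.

Work in coordinates with Z = (0, 0), B = (1, 0), T = (0, 1), X = (2, 4).
1. C lies on line ZX with ZC:CX = 2:3 ⇒ C = (4/5, 8/5)
2. R is where the line through X parallel to BT meets line TC ⇒ R = (20/7, 22/7)
R = T + t·(C−T) with t = 25/7, so TR:RC = t:(1−t) = 25/7:-18/7

TR:RC = -25/18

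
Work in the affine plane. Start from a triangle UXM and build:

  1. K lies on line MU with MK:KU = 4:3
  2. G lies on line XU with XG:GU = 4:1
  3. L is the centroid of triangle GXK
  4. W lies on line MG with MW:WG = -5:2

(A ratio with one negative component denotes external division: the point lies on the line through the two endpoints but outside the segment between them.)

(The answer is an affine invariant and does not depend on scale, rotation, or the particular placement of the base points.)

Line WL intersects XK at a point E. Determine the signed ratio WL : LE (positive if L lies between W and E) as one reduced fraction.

WL:LE = 22/3

Work in coordinates with U = (0, 0), X = (1, 0), M = (0, 1).
1. K lies on line MU with MK:KU = 4:3 ⇒ K = (0, 3/7)
2. G lies on line XU with XG:GU = 4:1 ⇒ G = (1/5, 0)
3. L is the centroid of triangle GXK ⇒ L = (2/5, 1/7)
4. W lies on line MG with MW:WG = -5:2 ⇒ W = (1/3, -2/3)
line WL meets XK at E = (9/22, 39/154)
L = W + t·(E−W) with t = 22/25, so WL:LE = 22/25:3/25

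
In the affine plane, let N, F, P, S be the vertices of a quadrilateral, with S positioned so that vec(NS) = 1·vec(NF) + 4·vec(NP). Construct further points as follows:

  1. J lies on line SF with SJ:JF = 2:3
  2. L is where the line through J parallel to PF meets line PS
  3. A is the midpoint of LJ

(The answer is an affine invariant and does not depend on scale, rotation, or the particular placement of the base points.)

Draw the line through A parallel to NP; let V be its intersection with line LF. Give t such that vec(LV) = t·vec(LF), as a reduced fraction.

t = 1/2

Set N = (0, 0), F = (1, 0), P = (0, 1), S = (1, 4); any affine frame gives the same invariant.
1. J lies on line SF with SJ:JF = 2:3 ⇒ J = (1, 12/5)
2. L is where the line through J parallel to PF meets line PS ⇒ L = (3/5, 14/5)
3. A is the midpoint of LJ ⇒ A = (4/5, 13/5)
through A parallel to NP: direction (0, 1); meets LF at V = (4/5, 7/5)
V = L + t·(F−L) with t = 1/2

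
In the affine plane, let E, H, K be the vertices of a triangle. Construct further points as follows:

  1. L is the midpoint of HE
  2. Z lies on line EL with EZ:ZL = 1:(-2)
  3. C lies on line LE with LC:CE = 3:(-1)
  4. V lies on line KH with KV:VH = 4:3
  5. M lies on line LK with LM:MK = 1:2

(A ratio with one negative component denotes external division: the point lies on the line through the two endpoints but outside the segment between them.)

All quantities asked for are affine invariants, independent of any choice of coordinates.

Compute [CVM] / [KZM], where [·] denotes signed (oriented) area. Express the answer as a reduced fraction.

[CVM]:[KZM] = 1/28

Assign E = (0, 0), H = (1, 0), K = (0, 1) — the answer is frame-independent, so this choice is without loss of generality.
1. L is the midpoint of HE ⇒ L = (1/2, 0)
2. Z lies on line EL with EZ:ZL = 1:(-2) ⇒ Z = (-1/2, 0)
3. C lies on line LE with LC:CE = 3:(-1) ⇒ C = (-1/4, 0)
4. V lies on line KH with KV:VH = 4:3 ⇒ V = (4/7, 3/7)
5. M lies on line LK with LM:MK = 1:2 ⇒ M = (1/3, 1/3)
2·[CVM] = 1/42, 2·[KZM] = 2/3
[CVM]:[KZM] = 1/42:2/3 = 1/28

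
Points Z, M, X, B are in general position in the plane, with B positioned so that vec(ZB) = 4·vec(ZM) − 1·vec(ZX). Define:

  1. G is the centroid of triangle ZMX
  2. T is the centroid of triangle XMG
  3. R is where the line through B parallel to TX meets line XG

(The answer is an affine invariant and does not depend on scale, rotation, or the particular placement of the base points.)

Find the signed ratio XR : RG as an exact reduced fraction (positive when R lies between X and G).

Choose coordinates Z = (0, 0), M = (1, 0), X = (0, 1), B = (4, -1).
1. G is the centroid of triangle ZMX ⇒ G = (1/3, 1/3)
2. T is the centroid of triangle XMG ⇒ T = (4/9, 4/9)
3. R is where the line through B parallel to TX meets line XG ⇒ R = (-4, 9)
R = X + t·(G−X) with t = -12, so XR:RG = t:(1−t) = -12:13

XR:RG = -12/13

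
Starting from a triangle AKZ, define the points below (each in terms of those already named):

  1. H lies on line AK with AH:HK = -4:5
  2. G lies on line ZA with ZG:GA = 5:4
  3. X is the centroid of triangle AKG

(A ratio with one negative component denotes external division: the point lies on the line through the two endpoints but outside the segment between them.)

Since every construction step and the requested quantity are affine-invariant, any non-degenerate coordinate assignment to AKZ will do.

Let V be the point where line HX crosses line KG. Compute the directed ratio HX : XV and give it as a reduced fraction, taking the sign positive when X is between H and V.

Set A = (0, 0), K = (1, 0), Z = (0, 1); any affine frame gives the same invariant.
1. H lies on line AK with AH:HK = -4:5 ⇒ H = (-4, 0)
2. G lies on line ZA with ZG:GA = 5:4 ⇒ G = (0, 4/9)
3. X is the centroid of triangle AKG ⇒ X = (1/3, 4/27)
line HX meets KG at V = (9/14, 10/63)
X = H + t·(V−H) with t = 14/15, so HX:XV = 14/15:1/15

HX:XV = 14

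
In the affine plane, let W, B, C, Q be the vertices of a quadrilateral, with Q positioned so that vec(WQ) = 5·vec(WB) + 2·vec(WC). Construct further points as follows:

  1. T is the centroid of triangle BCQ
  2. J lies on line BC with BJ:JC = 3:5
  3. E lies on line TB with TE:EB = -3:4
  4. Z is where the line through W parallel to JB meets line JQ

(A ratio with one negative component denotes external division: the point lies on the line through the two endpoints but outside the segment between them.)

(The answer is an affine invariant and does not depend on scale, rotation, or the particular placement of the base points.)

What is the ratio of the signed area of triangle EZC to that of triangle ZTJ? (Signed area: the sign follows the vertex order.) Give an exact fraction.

[EZC]:[ZTJ] = 50

Assign W = (0, 0), B = (1, 0), C = (0, 1), Q = (5, 2) — the answer is frame-independent, so this choice is without loss of generality.
1. T is the centroid of triangle BCQ ⇒ T = (2, 1)
2. J lies on line BC with BJ:JC = 3:5 ⇒ J = (5/8, 3/8)
3. E lies on line TB with TE:EB = -3:4 ⇒ E = (5, 4)
4. Z is where the line through W parallel to JB meets line JQ ⇒ Z = (-5/48, 5/48)
2·[EZC] = -25/6, 2·[ZTJ] = -1/12
[EZC]:[ZTJ] = -25/6:-1/12 = 50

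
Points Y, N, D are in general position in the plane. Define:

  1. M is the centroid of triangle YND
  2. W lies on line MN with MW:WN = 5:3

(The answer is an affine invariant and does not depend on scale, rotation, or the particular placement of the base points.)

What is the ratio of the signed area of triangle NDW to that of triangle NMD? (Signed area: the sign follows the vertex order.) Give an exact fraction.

Assign Y = (0, 0), N = (1, 0), D = (0, 1) — the answer is frame-independent, so this choice is without loss of generality.
1. M is the centroid of triangle YND ⇒ M = (1/3, 1/3)
2. W lies on line MN with MW:WN = 5:3 ⇒ W = (3/4, 1/8)
2·[NDW] = 1/8, 2·[NMD] = -1/3
[NDW]:[NMD] = 1/8:-1/3 = -3/8

[NDW]:[NMD] = -3/8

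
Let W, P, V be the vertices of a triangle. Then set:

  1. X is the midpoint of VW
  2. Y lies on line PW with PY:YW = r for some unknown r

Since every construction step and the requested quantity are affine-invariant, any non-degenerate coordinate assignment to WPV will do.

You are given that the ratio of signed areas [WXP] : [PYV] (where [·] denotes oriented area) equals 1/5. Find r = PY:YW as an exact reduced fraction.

r = -5/3

Set W = (0, 0), P = (1, 0), V = (0, 1); any affine frame gives the same invariant.
1. X is the midpoint of VW ⇒ X = (0, 1/2)
2. With PY:YW = r, write λ = r/(r+1) so Y = P + λ·(W−P); Y is affine-linear in λ
Every point depending on Y is an affine combination of Y and λ-independent points, so each such coordinate is linear in λ; the λ² term in each signed area is a multiple of (W−P)×(W−P) = 0, so 2·[WXP] and 2·[PYV] are each linear in λ. Evaluating at λ=0 and λ=1:
  2·[WXP] = -1/2,   2·[PYV] = −λ
So [WXP]:[PYV] = (-1/2) / (−λ). Setting this equal to 1/5:
  -1/2 = 1/5·(−λ)  ⇒  λ = 5/2
Then r = λ/(1−λ) = (5/2)/(-3/2) = -5/3. Check: with r = -5/3, Y = (-3/2, 0) and [WXP]:[PYV] = 1/5 as required.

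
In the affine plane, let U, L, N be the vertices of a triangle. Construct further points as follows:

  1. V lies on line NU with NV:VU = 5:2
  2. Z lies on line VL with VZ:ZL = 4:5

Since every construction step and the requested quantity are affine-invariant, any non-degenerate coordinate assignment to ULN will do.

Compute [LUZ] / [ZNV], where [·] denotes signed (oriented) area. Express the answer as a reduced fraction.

[LUZ]:[ZNV] = -1/2

Set U = (0, 0), L = (1, 0), N = (0, 1); any affine frame gives the same invariant.
1. V lies on line NU with NV:VU = 5:2 ⇒ V = (0, 2/7)
2. Z lies on line VL with VZ:ZL = 4:5 ⇒ Z = (4/9, 10/63)
2·[LUZ] = -10/63, 2·[ZNV] = 20/63
[LUZ]:[ZNV] = -10/63:20/63 = -1/2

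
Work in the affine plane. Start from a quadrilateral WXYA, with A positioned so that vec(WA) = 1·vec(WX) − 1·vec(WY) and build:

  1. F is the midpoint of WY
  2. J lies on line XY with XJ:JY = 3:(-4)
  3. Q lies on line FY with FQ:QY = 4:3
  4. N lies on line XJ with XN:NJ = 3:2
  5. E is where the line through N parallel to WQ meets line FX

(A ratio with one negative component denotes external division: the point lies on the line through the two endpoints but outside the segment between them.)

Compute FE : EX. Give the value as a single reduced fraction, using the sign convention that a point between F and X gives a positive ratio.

FE:EX = -14/9

Work in coordinates with W = (0, 0), X = (1, 0), Y = (0, 1), A = (1, -1).
1. F is the midpoint of WY ⇒ F = (0, 1/2)
2. J lies on line XY with XJ:JY = 3:(-4) ⇒ J = (4, -3)
3. Q lies on line FY with FQ:QY = 4:3 ⇒ Q = (0, 11/14)
4. N lies on line XJ with XN:NJ = 3:2 ⇒ N = (14/5, -9/5)
5. E is where the line through N parallel to WQ meets line FX ⇒ E = (14/5, -9/10)
E = F + t·(X−F) with t = 14/5, so FE:EX = t:(1−t) = 14/5:-9/5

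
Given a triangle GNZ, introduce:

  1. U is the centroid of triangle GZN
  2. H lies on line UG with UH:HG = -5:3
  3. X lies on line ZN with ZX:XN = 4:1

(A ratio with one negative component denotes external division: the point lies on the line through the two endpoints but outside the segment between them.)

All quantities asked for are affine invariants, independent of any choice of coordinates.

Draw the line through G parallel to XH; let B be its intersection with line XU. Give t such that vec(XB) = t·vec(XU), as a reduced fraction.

t = 3/5

Choose coordinates G = (0, 0), N = (1, 0), Z = (0, 1).
1. U is the centroid of triangle GZN ⇒ U = (1/3, 1/3)
2. H lies on line UG with UH:HG = -5:3 ⇒ H = (-1/2, -1/2)
3. X lies on line ZN with ZX:XN = 4:1 ⇒ X = (4/5, 1/5)
through G parallel to XH: direction (-13/10, -7/10); meets XU at B = (13/25, 7/25)
B = X + t·(U−X) with t = 3/5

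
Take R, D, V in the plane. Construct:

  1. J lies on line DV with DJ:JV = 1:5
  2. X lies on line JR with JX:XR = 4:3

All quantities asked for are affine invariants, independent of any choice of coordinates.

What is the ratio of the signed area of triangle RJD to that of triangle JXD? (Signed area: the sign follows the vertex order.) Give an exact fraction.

Assign R = (0, 0), D = (1, 0), V = (0, 1) — the answer is frame-independent, so this choice is without loss of generality.
1. J lies on line DV with DJ:JV = 1:5 ⇒ J = (5/6, 1/6)
2. X lies on line JR with JX:XR = 4:3 ⇒ X = (5/14, 1/14)
2·[RJD] = -1/6, 2·[JXD] = 2/21
[RJD]:[JXD] = -1/6:2/21 = -7/4

[RJD]:[JXD] = -7/4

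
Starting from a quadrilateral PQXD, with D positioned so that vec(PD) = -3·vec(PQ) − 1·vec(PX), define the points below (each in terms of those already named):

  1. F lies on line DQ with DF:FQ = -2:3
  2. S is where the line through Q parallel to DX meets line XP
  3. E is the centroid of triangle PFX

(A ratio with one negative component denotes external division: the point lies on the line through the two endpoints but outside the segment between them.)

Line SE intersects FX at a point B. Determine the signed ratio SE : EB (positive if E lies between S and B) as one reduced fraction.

SE:EB = 4

Work in coordinates with P = (0, 0), Q = (1, 0), X = (0, 1), D = (-3, -1).
1. F lies on line DQ with DF:FQ = -2:3 ⇒ F = (-11, -3)
2. S is where the line through Q parallel to DX meets line XP ⇒ S = (0, -2/3)
3. E is the centroid of triangle PFX ⇒ E = (-11/3, -2/3)
line SE meets FX at B = (-55/12, -2/3)
E = S + t·(B−S) with t = 4/5, so SE:EB = 4/5:1/5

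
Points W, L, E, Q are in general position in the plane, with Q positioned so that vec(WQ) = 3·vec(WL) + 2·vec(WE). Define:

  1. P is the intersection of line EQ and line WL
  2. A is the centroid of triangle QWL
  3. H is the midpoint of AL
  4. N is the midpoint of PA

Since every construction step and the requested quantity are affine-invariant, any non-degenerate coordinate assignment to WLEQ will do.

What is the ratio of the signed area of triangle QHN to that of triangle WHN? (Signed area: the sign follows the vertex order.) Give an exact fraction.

Choose coordinates W = (0, 0), L = (1, 0), E = (0, 1), Q = (3, 2).
1. P is the intersection of line EQ and line WL ⇒ P = (-3, 0)
2. A is the centroid of triangle QWL ⇒ A = (4/3, 2/3)
3. H is the midpoint of AL ⇒ H = (7/6, 1/3)
4. N is the midpoint of PA ⇒ N = (-5/6, 1/3)
2·[QHN] = -10/3, 2·[WHN] = 2/3
[QHN]:[WHN] = -10/3:2/3 = -5

[QHN]:[WHN] = -5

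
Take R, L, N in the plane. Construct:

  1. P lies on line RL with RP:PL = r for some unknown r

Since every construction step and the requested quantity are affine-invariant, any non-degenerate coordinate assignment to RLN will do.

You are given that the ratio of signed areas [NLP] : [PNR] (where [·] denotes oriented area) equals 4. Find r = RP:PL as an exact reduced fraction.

r = -1/4

Choose coordinates R = (0, 0), L = (1, 0), N = (0, 1).
1. With RP:PL = r, write λ = r/(r+1) so P = R + λ·(L−R); P is affine-linear in λ
Every point depending on P is an affine combination of P and λ-independent points, so each such coordinate is linear in λ; the λ² term in each signed area is a multiple of (L−R)×(L−R) = 0, so 2·[NLP] and 2·[PNR] are each linear in λ. Evaluating at λ=0 and λ=1:
  2·[NLP] = λ − 1,   2·[PNR] = λ
So [NLP]:[PNR] = (λ − 1) / (λ). Setting this equal to 4:
  λ − 1 = 4·(λ)  ⇒  λ = -1/3
Then r = λ/(1−λ) = (-1/3)/(4/3) = -1/4. Check: with r = -1/4, P = (-1/3, 0) and [NLP]:[PNR] = 4 as required.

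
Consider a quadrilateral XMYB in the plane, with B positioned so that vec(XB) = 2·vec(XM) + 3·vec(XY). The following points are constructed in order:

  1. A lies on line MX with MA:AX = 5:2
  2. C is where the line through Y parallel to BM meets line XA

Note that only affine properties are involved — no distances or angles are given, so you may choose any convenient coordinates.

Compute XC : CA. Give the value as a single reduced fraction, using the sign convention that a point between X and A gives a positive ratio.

XC:CA = -7/13

Set X = (0, 0), M = (1, 0), Y = (0, 1), B = (2, 3); any affine frame gives the same invariant.
1. A lies on line MX with MA:AX = 5:2 ⇒ A = (2/7, 0)
2. C is where the line through Y parallel to BM meets line XA ⇒ C = (-1/3, 0)
C = X + t·(A−X) with t = -7/6, so XC:CA = t:(1−t) = -7/6:13/6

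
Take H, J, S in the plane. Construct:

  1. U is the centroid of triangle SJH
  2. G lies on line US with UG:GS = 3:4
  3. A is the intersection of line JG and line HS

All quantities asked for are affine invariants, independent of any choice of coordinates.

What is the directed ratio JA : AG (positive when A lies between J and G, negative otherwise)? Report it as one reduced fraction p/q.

JA:AG = -21/4

Set H = (0, 0), J = (1, 0), S = (0, 1); any affine frame gives the same invariant.
1. U is the centroid of triangle SJH ⇒ U = (1/3, 1/3)
2. G lies on line US with UG:GS = 3:4 ⇒ G = (4/21, 13/21)
3. A is the intersection of line JG and line HS ⇒ A = (0, 13/17)
A = J + t·(G−J) with t = 21/17, so JA:AG = t:(1−t) = 21/17:-4/17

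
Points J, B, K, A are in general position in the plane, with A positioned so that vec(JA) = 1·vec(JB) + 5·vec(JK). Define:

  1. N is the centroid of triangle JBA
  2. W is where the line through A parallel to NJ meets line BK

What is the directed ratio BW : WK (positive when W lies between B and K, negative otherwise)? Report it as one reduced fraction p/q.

Set J = (0, 0), B = (1, 0), K = (0, 1), A = (1, 5); any affine frame gives the same invariant.
1. N is the centroid of triangle JBA ⇒ N = (2/3, 5/3)
2. W is where the line through A parallel to NJ meets line BK ⇒ W = (-3/7, 10/7)
W = B + t·(K−B) with t = 10/7, so BW:WK = t:(1−t) = 10/7:-3/7

BW:WK = -10/3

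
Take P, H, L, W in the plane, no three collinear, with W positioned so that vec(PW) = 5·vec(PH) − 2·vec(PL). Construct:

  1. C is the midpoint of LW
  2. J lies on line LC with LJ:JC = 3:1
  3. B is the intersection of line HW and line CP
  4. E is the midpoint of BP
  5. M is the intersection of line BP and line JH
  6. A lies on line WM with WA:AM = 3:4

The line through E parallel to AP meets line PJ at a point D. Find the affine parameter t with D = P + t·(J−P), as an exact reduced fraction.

Assign P = (0, 0), H = (1, 0), L = (0, 1), W = (5, -2) — the answer is frame-independent, so this choice is without loss of generality.
1. C is the midpoint of LW ⇒ C = (5/2, -1/2)
2. J lies on line LC with LJ:JC = 3:1 ⇒ J = (15/8, -1/8)
3. B is the intersection of line HW and line CP ⇒ B = (5/3, -1/3)
4. E is the midpoint of BP ⇒ E = (5/6, -1/6)
5. M is the intersection of line BP and line JH ⇒ M = (-5/2, 1/2)
6. A lies on line WM with WA:AM = 3:4 ⇒ A = (25/14, -13/14)
through E parallel to AP: direction (-25/14, 13/14); meets PJ at D = (10/17, -2/51)
D = P + t·(J−P) with t = 16/51

t = 16/51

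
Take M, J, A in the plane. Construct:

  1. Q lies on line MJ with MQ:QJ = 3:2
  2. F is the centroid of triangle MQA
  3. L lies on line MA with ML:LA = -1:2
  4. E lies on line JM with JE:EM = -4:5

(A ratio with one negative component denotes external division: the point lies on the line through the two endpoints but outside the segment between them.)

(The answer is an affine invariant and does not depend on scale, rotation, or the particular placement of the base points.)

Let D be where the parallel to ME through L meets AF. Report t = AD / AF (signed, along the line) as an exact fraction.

t = 3

Assign M = (0, 0), J = (1, 0), A = (0, 1) — the answer is frame-independent, so this choice is without loss of generality.
1. Q lies on line MJ with MQ:QJ = 3:2 ⇒ Q = (3/5, 0)
2. F is the centroid of triangle MQA ⇒ F = (1/5, 1/3)
3. L lies on line MA with ML:LA = -1:2 ⇒ L = (0, -1)
4. E lies on line JM with JE:EM = -4:5 ⇒ E = (5, 0)
through L parallel to ME: direction (5, 0); meets AF at D = (3/5, -1)
D = A + t·(F−A) with t = 3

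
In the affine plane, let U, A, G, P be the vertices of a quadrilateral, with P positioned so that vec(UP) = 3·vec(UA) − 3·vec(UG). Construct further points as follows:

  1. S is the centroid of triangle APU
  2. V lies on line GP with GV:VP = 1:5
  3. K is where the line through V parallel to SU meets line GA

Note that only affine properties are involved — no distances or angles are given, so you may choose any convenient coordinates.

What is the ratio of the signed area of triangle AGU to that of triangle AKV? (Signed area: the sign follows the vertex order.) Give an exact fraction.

Assign U = (0, 0), A = (1, 0), G = (0, 1), P = (3, -3) — the answer is frame-independent, so this choice is without loss of generality.
1. S is the centroid of triangle APU ⇒ S = (4/3, -1)
2. V lies on line GP with GV:VP = 1:5 ⇒ V = (1/2, 1/3)
3. K is where the line through V parallel to SU meets line GA ⇒ K = (7/6, -1/6)
2·[AGU] = 1, 2·[AKV] = -1/36
[AGU]:[AKV] = 1:-1/36 = -36

[AGU]:[AKV] = -36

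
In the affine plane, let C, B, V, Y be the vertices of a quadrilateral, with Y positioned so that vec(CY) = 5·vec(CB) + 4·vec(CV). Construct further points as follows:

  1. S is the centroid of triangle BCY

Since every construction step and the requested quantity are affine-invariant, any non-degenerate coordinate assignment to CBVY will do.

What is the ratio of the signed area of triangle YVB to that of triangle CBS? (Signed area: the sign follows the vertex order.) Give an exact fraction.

Choose coordinates C = (0, 0), B = (1, 0), V = (0, 1), Y = (5, 4).
1. S is the centroid of triangle BCY ⇒ S = (2, 4/3)
2·[YVB] = 8, 2·[CBS] = 4/3
[YVB]:[CBS] = 8:4/3 = 6

[YVB]:[CBS] = 6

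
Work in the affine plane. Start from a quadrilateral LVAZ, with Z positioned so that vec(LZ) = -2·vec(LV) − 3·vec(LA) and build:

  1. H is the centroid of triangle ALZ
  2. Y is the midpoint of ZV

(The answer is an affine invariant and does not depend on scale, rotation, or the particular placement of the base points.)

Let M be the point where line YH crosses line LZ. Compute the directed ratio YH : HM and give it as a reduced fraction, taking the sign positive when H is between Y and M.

YH:HM = -13/4

Choose coordinates L = (0, 0), V = (1, 0), A = (0, 1), Z = (-2, -3).
1. H is the centroid of triangle ALZ ⇒ H = (-2/3, -2/3)
2. Y is the midpoint of ZV ⇒ Y = (-1/2, -3/2)
line YH meets LZ at M = (-8/13, -12/13)
H = Y + t·(M−Y) with t = 13/9, so YH:HM = 13/9:-4/9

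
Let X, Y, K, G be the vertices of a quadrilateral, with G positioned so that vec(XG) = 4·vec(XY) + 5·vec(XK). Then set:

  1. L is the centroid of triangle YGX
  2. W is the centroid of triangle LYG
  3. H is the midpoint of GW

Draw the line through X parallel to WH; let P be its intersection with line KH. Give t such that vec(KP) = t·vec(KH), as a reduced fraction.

Set X = (0, 0), Y = (1, 0), K = (0, 1), G = (4, 5); any affine frame gives the same invariant.
1. L is the centroid of triangle YGX ⇒ L = (5/3, 5/3)
2. W is the centroid of triangle LYG ⇒ W = (20/9, 20/9)
3. H is the midpoint of GW ⇒ H = (28/9, 65/18)
through X parallel to WH: direction (8/9, 25/18); meets KH at P = (112/81, 175/81)
P = K + t·(H−K) with t = 4/9

t = 4/9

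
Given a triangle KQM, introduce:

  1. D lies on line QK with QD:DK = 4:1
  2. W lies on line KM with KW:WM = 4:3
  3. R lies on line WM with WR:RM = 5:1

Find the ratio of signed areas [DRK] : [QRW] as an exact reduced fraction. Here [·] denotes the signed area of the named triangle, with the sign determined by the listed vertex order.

Assign K = (0, 0), Q = (1, 0), M = (0, 1) — the answer is frame-independent, so this choice is without loss of generality.
1. D lies on line QK with QD:DK = 4:1 ⇒ D = (1/5, 0)
2. W lies on line KM with KW:WM = 4:3 ⇒ W = (0, 4/7)
3. R lies on line WM with WR:RM = 5:1 ⇒ R = (0, 13/14)
2·[DRK] = 13/70, 2·[QRW] = 5/14
[DRK]:[QRW] = 13/70:5/14 = 13/25

[DRK]:[QRW] = 13/25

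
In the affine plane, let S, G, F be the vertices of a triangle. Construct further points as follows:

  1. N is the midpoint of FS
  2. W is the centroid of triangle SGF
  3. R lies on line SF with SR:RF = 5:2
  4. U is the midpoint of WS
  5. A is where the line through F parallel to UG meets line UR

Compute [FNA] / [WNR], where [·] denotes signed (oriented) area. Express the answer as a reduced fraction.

[FNA]:[WNR] = 35/54

Set S = (0, 0), G = (1, 0), F = (0, 1); any affine frame gives the same invariant.
1. N is the midpoint of FS ⇒ N = (0, 1/2)
2. W is the centroid of triangle SGF ⇒ W = (1/3, 1/3)
3. R lies on line SF with SR:RF = 5:2 ⇒ R = (0, 5/7)
4. U is the midpoint of WS ⇒ U = (1/6, 1/6)
5. A is where the line through F parallel to UG meets line UR ⇒ A = (-5/54, 55/54)
2·[FNA] = -5/108, 2·[WNR] = -1/14
[FNA]:[WNR] = -5/108:-1/14 = 35/54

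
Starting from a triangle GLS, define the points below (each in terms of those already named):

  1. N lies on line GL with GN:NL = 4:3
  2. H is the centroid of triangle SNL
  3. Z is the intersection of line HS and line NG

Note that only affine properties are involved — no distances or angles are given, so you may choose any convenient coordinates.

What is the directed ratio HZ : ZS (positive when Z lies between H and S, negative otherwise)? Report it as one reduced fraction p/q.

Work in coordinates with G = (0, 0), L = (1, 0), S = (0, 1).
1. N lies on line GL with GN:NL = 4:3 ⇒ N = (4/7, 0)
2. H is the centroid of triangle SNL ⇒ H = (11/21, 1/3)
3. Z is the intersection of line HS and line NG ⇒ Z = (11/14, 0)
Z = H + t·(S−H) with t = -1/2, so HZ:ZS = t:(1−t) = -1/2:3/2

HZ:ZS = -1/3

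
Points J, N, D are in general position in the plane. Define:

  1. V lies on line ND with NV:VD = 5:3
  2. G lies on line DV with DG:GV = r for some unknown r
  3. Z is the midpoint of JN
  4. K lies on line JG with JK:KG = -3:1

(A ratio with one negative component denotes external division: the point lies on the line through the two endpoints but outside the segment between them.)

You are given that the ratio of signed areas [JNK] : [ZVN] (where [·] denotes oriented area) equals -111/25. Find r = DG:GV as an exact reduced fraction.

Choose coordinates J = (0, 0), N = (1, 0), D = (0, 1).
1. V lies on line ND with NV:VD = 5:3 ⇒ V = (3/8, 5/8)
2. With DG:GV = r, write λ = r/(r+1) so G = D + λ·(V−D); G is affine-linear in λ
3. Z is the midpoint of JN ⇒ Z = (1/2, 0)
4. K lies on line JG with JK:KG = -3:1 ⇒ K is an affine combination of earlier points and hence also affine-linear in λ
Every point depending on G is an affine combination of G and λ-independent points, so each such coordinate is linear in λ; the λ² term in each signed area is a multiple of (V−D)×(V−D) = 0, so 2·[JNK] and 2·[ZVN] are each linear in λ. Evaluating at λ=0 and λ=1:
  2·[JNK] = -9/16·λ + 3/2,   2·[ZVN] = -5/16
So [JNK]:[ZVN] = (-9/16·λ + 3/2) / (-5/16). Setting this equal to -111/25:
  -9/16·λ + 3/2 = -111/25·(-5/16)  ⇒  λ = 1/5
Then r = λ/(1−λ) = (1/5)/(4/5) = 1/4. Check: with r = 1/4, G = (3/40, 37/40) and [JNK]:[ZVN] = -111/25 as required.

r = 1/4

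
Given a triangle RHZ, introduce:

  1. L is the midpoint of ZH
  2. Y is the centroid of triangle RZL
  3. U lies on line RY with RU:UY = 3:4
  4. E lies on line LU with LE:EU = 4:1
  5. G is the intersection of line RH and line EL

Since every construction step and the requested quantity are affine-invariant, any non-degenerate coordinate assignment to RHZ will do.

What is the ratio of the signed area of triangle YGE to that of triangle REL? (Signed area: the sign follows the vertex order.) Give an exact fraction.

[YGE]:[REL] = -19/12

Set R = (0, 0), H = (1, 0), Z = (0, 1); any affine frame gives the same invariant.
1. L is the midpoint of ZH ⇒ L = (1/2, 1/2)
2. Y is the centroid of triangle RZL ⇒ Y = (1/6, 1/2)
3. U lies on line RY with RU:UY = 3:4 ⇒ U = (1/14, 3/14)
4. E lies on line LU with LE:EU = 4:1 ⇒ E = (11/70, 19/70)
5. G is the intersection of line RH and line EL ⇒ G = (-1/4, 0)
2·[YGE] = 19/210, 2·[REL] = -2/35
[YGE]:[REL] = 19/210:-2/35 = -19/12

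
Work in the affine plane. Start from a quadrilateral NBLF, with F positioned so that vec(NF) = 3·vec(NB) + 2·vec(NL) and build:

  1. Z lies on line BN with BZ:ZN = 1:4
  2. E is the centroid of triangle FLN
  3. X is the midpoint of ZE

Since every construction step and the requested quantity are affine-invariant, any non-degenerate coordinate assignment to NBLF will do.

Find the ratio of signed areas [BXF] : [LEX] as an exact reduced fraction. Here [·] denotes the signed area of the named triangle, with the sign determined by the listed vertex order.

[BXF]:[LEX] = 12/5

Work in coordinates with N = (0, 0), B = (1, 0), L = (0, 1), F = (3, 2).
1. Z lies on line BN with BZ:ZN = 1:4 ⇒ Z = (4/5, 0)
2. E is the centroid of triangle FLN ⇒ E = (1, 1)
3. X is the midpoint of ZE ⇒ X = (9/10, 1/2)
2·[BXF] = -6/5, 2·[LEX] = -1/2
[BXF]:[LEX] = -6/5:-1/2 = 12/5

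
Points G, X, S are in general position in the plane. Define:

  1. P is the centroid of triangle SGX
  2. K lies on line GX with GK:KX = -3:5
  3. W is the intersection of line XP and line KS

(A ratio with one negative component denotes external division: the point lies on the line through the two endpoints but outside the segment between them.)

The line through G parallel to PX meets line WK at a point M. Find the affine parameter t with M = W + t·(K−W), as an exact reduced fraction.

t = 2/5

Assign G = (0, 0), X = (1, 0), S = (0, 1) — the answer is frame-independent, so this choice is without loss of generality.
1. P is the centroid of triangle SGX ⇒ P = (1/3, 1/3)
2. K lies on line GX with GK:KX = -3:5 ⇒ K = (-3/2, 0)
3. W is the intersection of line XP and line KS ⇒ W = (-3/7, 5/7)
through G parallel to PX: direction (2/3, -1/3); meets WK at M = (-6/7, 3/7)
M = W + t·(K−W) with t = 2/5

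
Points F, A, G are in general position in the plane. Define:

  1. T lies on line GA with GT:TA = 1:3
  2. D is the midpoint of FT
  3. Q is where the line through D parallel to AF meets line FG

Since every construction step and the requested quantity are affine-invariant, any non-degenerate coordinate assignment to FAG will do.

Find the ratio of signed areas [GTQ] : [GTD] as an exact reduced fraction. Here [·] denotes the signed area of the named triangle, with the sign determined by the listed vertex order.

[GTQ]:[GTD] = 5/4

Assign F = (0, 0), A = (1, 0), G = (0, 1) — the answer is frame-independent, so this choice is without loss of generality.
1. T lies on line GA with GT:TA = 1:3 ⇒ T = (1/4, 3/4)
2. D is the midpoint of FT ⇒ D = (1/8, 3/8)
3. Q is where the line through D parallel to AF meets line FG ⇒ Q = (0, 3/8)
2·[GTQ] = -5/32, 2·[GTD] = -1/8
[GTQ]:[GTD] = -5/32:-1/8 = 5/4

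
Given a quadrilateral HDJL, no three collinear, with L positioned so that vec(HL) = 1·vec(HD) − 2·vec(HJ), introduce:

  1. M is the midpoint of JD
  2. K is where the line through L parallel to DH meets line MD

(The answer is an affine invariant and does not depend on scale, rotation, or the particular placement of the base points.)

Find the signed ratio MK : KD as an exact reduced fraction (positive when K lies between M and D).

MK:KD = -5/4

Work in coordinates with H = (0, 0), D = (1, 0), J = (0, 1), L = (1, -2).
1. M is the midpoint of JD ⇒ M = (1/2, 1/2)
2. K is where the line through L parallel to DH meets line MD ⇒ K = (3, -2)
K = M + t·(D−M) with t = 5, so MK:KD = t:(1−t) = 5:-4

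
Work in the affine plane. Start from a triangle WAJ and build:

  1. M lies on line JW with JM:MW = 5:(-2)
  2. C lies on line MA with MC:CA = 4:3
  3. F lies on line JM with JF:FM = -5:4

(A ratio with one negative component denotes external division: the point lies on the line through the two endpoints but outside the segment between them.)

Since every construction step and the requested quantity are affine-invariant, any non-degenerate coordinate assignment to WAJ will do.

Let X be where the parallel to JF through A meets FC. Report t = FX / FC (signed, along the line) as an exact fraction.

t = 7/4

Assign W = (0, 0), A = (1, 0), J = (0, 1) — the answer is frame-independent, so this choice is without loss of generality.
1. M lies on line JW with JM:MW = 5:(-2) ⇒ M = (0, -2/3)
2. C lies on line MA with MC:CA = 4:3 ⇒ C = (4/7, -2/7)
3. F lies on line JM with JF:FM = -5:4 ⇒ F = (0, -22/3)
through A parallel to JF: direction (0, -25/3); meets FC at X = (1, 5)
X = F + t·(C−F) with t = 7/4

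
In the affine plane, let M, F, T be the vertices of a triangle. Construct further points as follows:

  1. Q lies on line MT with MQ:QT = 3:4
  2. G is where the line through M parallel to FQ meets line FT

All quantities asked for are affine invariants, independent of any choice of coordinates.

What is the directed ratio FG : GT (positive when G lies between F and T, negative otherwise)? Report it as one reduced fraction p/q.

Work in coordinates with M = (0, 0), F = (1, 0), T = (0, 1).
1. Q lies on line MT with MQ:QT = 3:4 ⇒ Q = (0, 3/7)
2. G is where the line through M parallel to FQ meets line FT ⇒ G = (7/4, -3/4)
G = F + t·(T−F) with t = -3/4, so FG:GT = t:(1−t) = -3/4:7/4

FG:GT = -3/7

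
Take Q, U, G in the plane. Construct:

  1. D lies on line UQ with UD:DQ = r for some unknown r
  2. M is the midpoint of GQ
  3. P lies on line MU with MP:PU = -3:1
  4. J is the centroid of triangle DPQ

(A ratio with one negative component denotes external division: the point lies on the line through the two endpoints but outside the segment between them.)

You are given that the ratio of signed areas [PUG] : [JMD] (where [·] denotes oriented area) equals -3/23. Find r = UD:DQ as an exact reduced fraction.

Choose coordinates Q = (0, 0), U = (1, 0), G = (0, 1).
1. With UD:DQ = r, write λ = r/(r+1) so D = U + λ·(Q−U); D is affine-linear in λ
2. M is the midpoint of GQ ⇒ M = (0, 1/2)
3. P lies on line MU with MP:PU = -3:1 ⇒ P = (3/2, -1/4)
4. J is the centroid of triangle DPQ ⇒ J is an affine combination of earlier points and hence also affine-linear in λ
Every point depending on D is an affine combination of D and λ-independent points, so each such coordinate is linear in λ; the λ² term in each signed area is a multiple of (Q−U)×(Q−U) = 0, so 2·[PUG] and 2·[JMD] are each linear in λ. Evaluating at λ=0 and λ=1:
  2·[PUG] = -1/4,   2·[JMD] = 5/12·λ − 1/6
So [PUG]:[JMD] = (-1/4) / (5/12·λ − 1/6). Setting this equal to -3/23:
  -1/4 = -3/23·(5/12·λ − 1/6)  ⇒  λ = 5
Then r = λ/(1−λ) = (5)/(-4) = -5/4. Check: with r = -5/4, D = (-4, 0) and [PUG]:[JMD] = -3/23 as required.

r = -5/4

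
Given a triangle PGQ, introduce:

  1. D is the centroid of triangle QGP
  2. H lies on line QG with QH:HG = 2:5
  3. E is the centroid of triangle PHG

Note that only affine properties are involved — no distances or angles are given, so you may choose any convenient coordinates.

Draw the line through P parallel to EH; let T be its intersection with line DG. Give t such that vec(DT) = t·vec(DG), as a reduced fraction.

t = -13/17

Set P = (0, 0), G = (1, 0), Q = (0, 1); any affine frame gives the same invariant.
1. D is the centroid of triangle QGP ⇒ D = (1/3, 1/3)
2. H lies on line QG with QH:HG = 2:5 ⇒ H = (2/7, 5/7)
3. E is the centroid of triangle PHG ⇒ E = (3/7, 5/21)
through P parallel to EH: direction (-1/7, 10/21); meets DG at T = (-3/17, 10/17)
T = D + t·(G−D) with t = -13/17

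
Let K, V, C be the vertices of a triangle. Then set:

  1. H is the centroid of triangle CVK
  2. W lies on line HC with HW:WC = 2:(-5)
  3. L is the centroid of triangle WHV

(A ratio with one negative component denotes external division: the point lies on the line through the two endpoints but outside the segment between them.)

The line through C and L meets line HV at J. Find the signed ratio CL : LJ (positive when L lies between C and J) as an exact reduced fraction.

CL:LJ = -11/2

Assign K = (0, 0), V = (1, 0), C = (0, 1) — the answer is frame-independent, so this choice is without loss of generality.
1. H is the centroid of triangle CVK ⇒ H = (1/3, 1/3)
2. W lies on line HC with HW:WC = 2:(-5) ⇒ W = (5/9, -1/9)
3. L is the centroid of triangle WHV ⇒ L = (17/27, 2/27)
line CL meets HV at J = (17/33, 8/33)
L = C + t·(J−C) with t = 11/9, so CL:LJ = 11/9:-2/9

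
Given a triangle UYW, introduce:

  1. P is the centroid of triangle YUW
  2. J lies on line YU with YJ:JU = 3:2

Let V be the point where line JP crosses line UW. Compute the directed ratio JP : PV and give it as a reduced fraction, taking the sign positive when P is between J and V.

Work in coordinates with U = (0, 0), Y = (1, 0), W = (0, 1).
1. P is the centroid of triangle YUW ⇒ P = (1/3, 1/3)
2. J lies on line YU with YJ:JU = 3:2 ⇒ J = (2/5, 0)
line JP meets UW at V = (0, 2)
P = J + t·(V−J) with t = 1/6, so JP:PV = 1/6:5/6

JP:PV = 1/5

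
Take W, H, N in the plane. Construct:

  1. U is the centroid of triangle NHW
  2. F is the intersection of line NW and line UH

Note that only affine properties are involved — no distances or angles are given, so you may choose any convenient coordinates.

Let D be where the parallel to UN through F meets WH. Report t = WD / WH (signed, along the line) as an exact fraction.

t = 1/4

Choose coordinates W = (0, 0), H = (1, 0), N = (0, 1).
1. U is the centroid of triangle NHW ⇒ U = (1/3, 1/3)
2. F is the intersection of line NW and line UH ⇒ F = (0, 1/2)
through F parallel to UN: direction (-1/3, 2/3); meets WH at D = (1/4, 0)
D = W + t·(H−W) with t = 1/4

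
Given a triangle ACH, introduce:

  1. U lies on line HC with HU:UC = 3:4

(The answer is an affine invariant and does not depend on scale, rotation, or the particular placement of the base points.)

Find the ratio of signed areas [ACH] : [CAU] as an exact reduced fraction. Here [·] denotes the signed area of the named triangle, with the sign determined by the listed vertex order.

Choose coordinates A = (0, 0), C = (1, 0), H = (0, 1).
1. U lies on line HC with HU:UC = 3:4 ⇒ U = (3/7, 4/7)
2·[ACH] = 1, 2·[CAU] = -4/7
[ACH]:[CAU] = 1:-4/7 = -7/4

[ACH]:[CAU] = -7/4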